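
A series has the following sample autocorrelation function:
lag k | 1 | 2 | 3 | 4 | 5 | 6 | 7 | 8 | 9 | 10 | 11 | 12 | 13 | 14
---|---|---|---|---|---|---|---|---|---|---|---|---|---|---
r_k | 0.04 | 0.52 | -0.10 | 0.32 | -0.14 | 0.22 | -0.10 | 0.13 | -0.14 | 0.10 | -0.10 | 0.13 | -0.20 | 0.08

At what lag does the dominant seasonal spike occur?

2

The largest autocorrelation is r_2 = 0.52, with weaker echoes at lags 4 (0.32) and 6 (0.22); the remaining lags stay at or below 0.13.
The dominant spike at lag 2 indicates a seasonal period of 2.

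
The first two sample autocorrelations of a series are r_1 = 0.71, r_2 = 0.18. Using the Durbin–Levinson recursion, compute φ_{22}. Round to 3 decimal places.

φ_{22} = (r_2 − r_1²) / (1 − r_1²)
r_1² = (0.71)² = 0.5041
Numerator = 0.18 − 0.5041 = -0.3241; denominator = 1 − 0.5041 = 0.4959
φ_{22} = -0.3241 / 0.4959 = -0.654

-0.654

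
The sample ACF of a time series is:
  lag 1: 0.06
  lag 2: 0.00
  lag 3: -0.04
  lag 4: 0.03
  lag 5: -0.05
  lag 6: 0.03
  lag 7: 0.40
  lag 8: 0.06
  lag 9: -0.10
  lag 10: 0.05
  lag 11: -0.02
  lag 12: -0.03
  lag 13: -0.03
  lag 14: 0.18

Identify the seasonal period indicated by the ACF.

7

The largest autocorrelation is r_7 = 0.40, with a weaker echo at lag 14 (0.18); the remaining lags stay at or below 0.06.
The dominant spike at lag 7 indicates a seasonal period of 7.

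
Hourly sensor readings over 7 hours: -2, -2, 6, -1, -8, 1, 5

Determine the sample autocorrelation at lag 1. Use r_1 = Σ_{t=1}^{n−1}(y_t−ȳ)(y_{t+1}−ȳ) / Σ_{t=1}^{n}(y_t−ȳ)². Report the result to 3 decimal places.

-0.071

Mean ȳ = (-2 − 2 + 6 − 1 − 8 + 1 + 5)/7 = -0.1429
Σ(y_t−ȳ)(y_{t+1}−ȳ) = (3.4490) + (-11.4082) + (-5.2653) + (6.7347) + (-8.9796) + (5.8776) = -9.5918
Denominator Σ(y_t−ȳ)² = 134.8571
r_1 = -9.5918 / 134.8571 = -0.071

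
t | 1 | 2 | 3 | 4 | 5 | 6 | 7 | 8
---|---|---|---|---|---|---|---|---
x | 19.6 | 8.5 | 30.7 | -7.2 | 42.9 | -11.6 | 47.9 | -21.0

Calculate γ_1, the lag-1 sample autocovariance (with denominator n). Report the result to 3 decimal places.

-484.518

Mean x̄ = (19.6 + 8.5 + 30.7 − 7.2 + 42.9 − 11.6 + 47.9 − 21.0)/8 = 13.7250
Deviations: 5.8750, -5.2250, 16.9750, -20.9250, 29.1750, -25.3250, 34.1750, -34.7250
Σ_{t=1}^{7}(x_t−x̄)(x_{t+1}−x̄) = -3876.1456
γ_1 = -3876.1456 / 8 = -484.518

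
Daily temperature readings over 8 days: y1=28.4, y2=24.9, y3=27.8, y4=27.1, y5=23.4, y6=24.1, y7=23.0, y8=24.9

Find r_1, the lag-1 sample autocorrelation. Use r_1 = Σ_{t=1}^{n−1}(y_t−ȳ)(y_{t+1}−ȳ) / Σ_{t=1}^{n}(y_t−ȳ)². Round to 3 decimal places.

Mean ȳ = (28.4 + 24.9 + 27.8 + 27.1 + 23.4 + 24.1 + 23.0 + 24.9)/8 = 25.4500
Deviations from mean: 2.9500, -0.5500, 2.3500, 1.6500, -2.0500, -1.3500, -2.4500, -0.5500
Σ(y_t−ȳ)(y_{t+1}−ȳ) = (-1.6225) + (-1.2925) + (3.8775) + (-3.3825) + (2.7675) + (3.3075) + (1.3475) = 5.0025
Denominator Σ(y_t−ȳ)² = 29.5800
r_1 = 5.0025 / 29.5800 = 0.169

0.169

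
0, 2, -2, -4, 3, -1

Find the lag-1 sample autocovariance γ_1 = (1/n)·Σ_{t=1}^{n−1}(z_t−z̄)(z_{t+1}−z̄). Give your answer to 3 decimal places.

-1.907

Mean z̄ = (0 + 2 − 2 − 4 + 3 − 1)/6 = -0.3333
Deviations: 0.3333, 2.3333, -1.6667, -3.6667, 3.3333, -0.6667
Σ_{t=1}^{5}(z_t−z̄)(z_{t+1}−z̄) = -11.4444
γ_1 = -11.4444 / 6 = -1.907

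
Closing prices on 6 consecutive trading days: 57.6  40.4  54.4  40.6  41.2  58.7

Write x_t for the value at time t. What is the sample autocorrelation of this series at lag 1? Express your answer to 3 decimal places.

Mean x̄ = (57.6 + 40.4 + 54.4 + 40.6 + 41.2 + 58.7)/6 = 48.8167
Deviations from mean: 8.7833, -8.4167, 5.5833, -8.2167, -7.6167, 9.8833
Σ(x_t−x̄)(x_{t+1}−x̄) = (-73.9264) + (-46.9931) + (-45.8764) + (62.5836) + (-75.2781) = -179.4903
Denominator Σ(x_t−x̄)² = 402.3683
r_1 = -179.4903 / 402.3683 = -0.446

-0.446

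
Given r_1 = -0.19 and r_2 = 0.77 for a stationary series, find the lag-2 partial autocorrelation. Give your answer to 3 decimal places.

0.761

φ_{22} = (r_2 − r_1²) / (1 − r_1²)
r_1² = (-0.19)² = 0.0361
Numerator = 0.77 − 0.0361 = 0.7339; denominator = 1 − 0.0361 = 0.9639
φ_{22} = 0.7339 / 0.9639 = 0.761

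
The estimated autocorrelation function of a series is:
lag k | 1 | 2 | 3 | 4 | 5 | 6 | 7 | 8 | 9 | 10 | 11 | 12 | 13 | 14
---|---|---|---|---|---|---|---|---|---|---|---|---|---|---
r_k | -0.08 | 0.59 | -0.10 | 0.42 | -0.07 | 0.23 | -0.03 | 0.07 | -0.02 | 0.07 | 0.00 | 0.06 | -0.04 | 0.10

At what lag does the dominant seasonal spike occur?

The largest autocorrelation is r_2 = 0.59, with weaker echoes at lags 4 (0.42) and 6 (0.23); the remaining lags stay at or below 0.10.
The dominant spike at lag 2 indicates a seasonal period of 2.

2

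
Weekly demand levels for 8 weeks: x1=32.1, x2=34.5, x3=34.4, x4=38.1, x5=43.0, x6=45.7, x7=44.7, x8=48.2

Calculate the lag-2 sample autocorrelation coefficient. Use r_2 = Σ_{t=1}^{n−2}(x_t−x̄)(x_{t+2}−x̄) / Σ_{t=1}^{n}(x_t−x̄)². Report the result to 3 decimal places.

0.340

Mean x̄ = (32.1 + 34.5 + 34.4 + 38.1 + 43.0 + 45.7 + 44.7 + 48.2)/8 = 40.0875
Σ(x_t−x̄)(x_{t+2}−x̄) = (45.4289) + (11.1052) + (-16.5648) + (-11.1548) + (13.4339) + (45.5314) = 87.7797
Denominator Σ(x_t−x̄)² = 258.3888
r_2 = 87.7797 / 258.3888 = 0.340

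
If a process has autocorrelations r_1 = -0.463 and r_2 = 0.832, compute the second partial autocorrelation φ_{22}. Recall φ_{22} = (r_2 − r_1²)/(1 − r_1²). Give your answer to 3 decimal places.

φ_{22} = (r_2 − r_1²) / (1 − r_1²)
r_1² = (-0.463)² = 0.214369
Numerator = 0.832 − 0.2144 = 0.6176; denominator = 1 − 0.2144 = 0.7856
φ_{22} = 0.6176 / 0.7856 = 0.786

0.786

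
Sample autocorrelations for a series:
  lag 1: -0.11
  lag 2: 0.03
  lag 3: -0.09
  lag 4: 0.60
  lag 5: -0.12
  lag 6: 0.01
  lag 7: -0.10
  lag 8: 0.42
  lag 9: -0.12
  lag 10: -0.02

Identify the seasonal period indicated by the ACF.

4

The largest autocorrelation is r_4 = 0.60, with a weaker echo at lag 8 (0.42); the remaining lags stay at or below 0.03.
The dominant spike at lag 4 indicates a seasonal period of 4.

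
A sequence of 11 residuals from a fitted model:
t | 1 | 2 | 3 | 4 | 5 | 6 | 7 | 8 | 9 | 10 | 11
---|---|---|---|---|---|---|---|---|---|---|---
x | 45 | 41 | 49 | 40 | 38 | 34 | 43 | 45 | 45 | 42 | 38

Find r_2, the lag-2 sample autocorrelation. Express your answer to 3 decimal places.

-0.147

Mean x̄ = (45 + 41 + 49 + 40 + 38 + 34 + 43 + 45 + 45 + 42 + 38)/11 = 41.8182
Numerator Σ_{t=1}^{9}(x_t−x̄)(x_{t+2}−x̄) = -26.0661
Denominator Σ(x_t−x̄)² = 177.6364
r_2 = -26.0661 / 177.6364 = -0.147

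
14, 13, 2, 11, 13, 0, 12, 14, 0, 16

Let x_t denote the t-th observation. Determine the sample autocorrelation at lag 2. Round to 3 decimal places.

Mean x̄ = (14 + 13 + 2 + 11 + 13 + 0 + 12 + 14 + 0 + 16)/10 = 9.5000
Numerator Σ_{t=1}^{8}(x_t−x̄)(x_{t+2}−x̄) = -97.5000
Denominator Σ(x_t−x̄)² = 352.5000
r_2 = -97.5000 / 352.5000 = -0.277

-0.277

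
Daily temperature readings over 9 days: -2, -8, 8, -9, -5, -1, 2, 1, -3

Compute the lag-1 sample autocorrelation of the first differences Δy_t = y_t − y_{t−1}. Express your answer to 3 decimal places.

First differences Δy: -6, 16, -17, 4, 4, 3, -1, -4
Mean of differences = -0.1250
Numerator Σ(Δy_t−Δȳ)(Δy_{t+1}−Δȳ) = -405.8906
Denominator Σ(Δy_t−Δȳ)² = 638.8750
r_1(Δy) = -405.8906 / 638.8750 = -0.635

-0.635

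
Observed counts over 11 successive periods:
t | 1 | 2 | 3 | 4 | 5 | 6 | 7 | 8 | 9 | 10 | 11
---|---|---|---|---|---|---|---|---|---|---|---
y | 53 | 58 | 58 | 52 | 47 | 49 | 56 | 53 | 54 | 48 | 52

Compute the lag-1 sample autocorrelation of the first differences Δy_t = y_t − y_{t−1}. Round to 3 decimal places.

-0.105

First differences Δy: 5, 0, -6, -5, 2, 7, -3, 1, -6, 4
Mean of differences = -0.1000
Numerator Σ(Δy_t−Δȳ)(Δy_{t+1}−Δȳ) = -21.0100
Denominator Σ(Δy_t−Δȳ)² = 200.9000
r_1(Δy) = -21.0100 / 200.9000 = -0.105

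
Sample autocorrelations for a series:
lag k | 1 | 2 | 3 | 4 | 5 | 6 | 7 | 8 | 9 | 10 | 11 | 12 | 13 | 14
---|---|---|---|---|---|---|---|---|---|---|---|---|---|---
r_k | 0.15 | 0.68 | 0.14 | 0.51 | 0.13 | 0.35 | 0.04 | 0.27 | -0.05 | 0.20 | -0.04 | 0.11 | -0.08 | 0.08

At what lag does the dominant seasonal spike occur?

2

The largest autocorrelation is r_2 = 0.68, with weaker echoes at lags 4 (0.51), 6 (0.35), 8 (0.27) and 10 (0.20); the remaining lags stay at or below 0.15.
The dominant spike at lag 2 indicates a seasonal period of 2.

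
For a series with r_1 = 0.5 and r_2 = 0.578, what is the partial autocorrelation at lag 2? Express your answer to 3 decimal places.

0.437

φ_{22} = (r_2 − r_1²) / (1 − r_1²)
r_1² = (0.5)² = 0.25
Numerator = 0.578 − 0.2500 = 0.3280; denominator = 1 − 0.2500 = 0.7500
φ_{22} = 0.3280 / 0.7500 = 0.437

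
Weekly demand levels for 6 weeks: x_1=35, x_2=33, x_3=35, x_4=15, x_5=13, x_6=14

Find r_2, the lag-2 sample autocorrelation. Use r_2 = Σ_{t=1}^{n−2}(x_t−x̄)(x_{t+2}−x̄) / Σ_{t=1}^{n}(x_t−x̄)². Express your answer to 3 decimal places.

0.014

Mean x̄ = (35 + 33 + 35 + 15 + 13 + 14)/6 = 24.1667
Deviations from mean: 10.8333, 8.8333, 10.8333, -9.1667, -11.1667, -10.1667
Σ(x_t−x̄)(x_{t+2}−x̄) = (117.3611) + (-80.9722) + (-120.9722) + (93.1944) = 8.6111
Denominator Σ(x_t−x̄)² = 624.8333
r_2 = 8.6111 / 624.8333 = 0.014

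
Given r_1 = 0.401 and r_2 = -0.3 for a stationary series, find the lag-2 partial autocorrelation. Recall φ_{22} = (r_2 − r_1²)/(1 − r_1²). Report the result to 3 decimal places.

-0.549

φ_{22} = (r_2 − r_1²) / (1 − r_1²)
r_1² = (0.401)² = 0.160801
Numerator = -0.3 − 0.1608 = -0.4608; denominator = 1 − 0.1608 = 0.8392
φ_{22} = -0.4608 / 0.8392 = -0.549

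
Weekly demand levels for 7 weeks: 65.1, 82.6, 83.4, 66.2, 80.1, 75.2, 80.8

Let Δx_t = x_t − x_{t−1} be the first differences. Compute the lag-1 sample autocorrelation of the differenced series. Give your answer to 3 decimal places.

First differences Δx: 17.5, 0.8, -17.2, 13.9, -4.9, 5.6
Mean of differences = 2.6167
Numerator Σ(Δx_t−Δx̄)(Δx_{t+1}−Δx̄) = -321.8736
Denominator Σ(Δx_t−Δx̄)² = 810.2283
r_1(Δx) = -321.8736 / 810.2283 = -0.397

-0.397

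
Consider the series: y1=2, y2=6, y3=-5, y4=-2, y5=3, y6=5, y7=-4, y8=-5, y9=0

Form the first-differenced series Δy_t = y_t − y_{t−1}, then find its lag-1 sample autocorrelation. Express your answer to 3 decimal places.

First differences Δy: 4, -11, 3, 5, 2, -9, -1, 5
Mean of differences = -0.2500
Numerator Σ(Δy_t−Δȳ)(Δy_{t+1}−Δȳ) = -68.8125
Denominator Σ(Δy_t−Δȳ)² = 281.5000
r_1(Δy) = -68.8125 / 281.5000 = -0.244

-0.244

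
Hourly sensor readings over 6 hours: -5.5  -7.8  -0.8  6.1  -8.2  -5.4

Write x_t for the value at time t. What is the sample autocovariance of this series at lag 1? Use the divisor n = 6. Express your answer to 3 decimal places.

Mean x̄ = (-5.5 − 7.8 − 0.8 + 6.1 − 8.2 − 5.4)/6 = -3.6000
Σ_{t=1}^{5}(x_t−x̄)(x_{t+1}−x̄) = -12.9600
γ_1 = -12.9600 / 6 = -2.160

-2.160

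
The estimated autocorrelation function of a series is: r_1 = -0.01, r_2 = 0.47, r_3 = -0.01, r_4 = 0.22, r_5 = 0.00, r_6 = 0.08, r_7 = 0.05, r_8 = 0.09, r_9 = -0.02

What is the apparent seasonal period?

2

The largest autocorrelation is r_2 = 0.47, with a weaker echo at lag 4 (0.22); the remaining lags stay at or below 0.09.
The dominant spike at lag 2 indicates a seasonal period of 2.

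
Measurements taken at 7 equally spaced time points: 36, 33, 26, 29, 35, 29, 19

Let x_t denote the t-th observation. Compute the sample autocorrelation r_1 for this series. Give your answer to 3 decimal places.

0.056

Mean x̄ = (36 + 33 + 26 + 29 + 35 + 29 + 19)/7 = 29.5714
Deviations from mean: 6.4286, 3.4286, -3.5714, -0.5714, 5.4286, -0.5714, -10.5714
Numerator Σ_{t=1}^{6}(x_t−x̄)(x_{t+1}−x̄) = 11.6735
Denominator Σ(x_t−x̄)² = 207.7143
r_1 = 11.6735 / 207.7143 = 0.056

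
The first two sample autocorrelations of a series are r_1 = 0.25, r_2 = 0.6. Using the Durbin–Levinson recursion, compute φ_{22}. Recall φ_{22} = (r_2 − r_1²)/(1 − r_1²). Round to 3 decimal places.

0.573

φ_{22} = (r_2 − r_1²) / (1 − r_1²)
r_1² = (0.25)² = 0.0625
Numerator = 0.6 − 0.0625 = 0.5375; denominator = 1 − 0.0625 = 0.9375
φ_{22} = 0.5375 / 0.9375 = 0.573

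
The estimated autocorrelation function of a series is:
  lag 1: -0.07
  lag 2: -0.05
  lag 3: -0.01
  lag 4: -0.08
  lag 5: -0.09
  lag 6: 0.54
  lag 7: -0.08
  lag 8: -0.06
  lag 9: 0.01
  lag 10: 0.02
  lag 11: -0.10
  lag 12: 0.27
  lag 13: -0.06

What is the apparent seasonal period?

6

The largest autocorrelation is r_6 = 0.54, with a weaker echo at lag 12 (0.27); the remaining lags stay at or below 0.02.
The dominant spike at lag 6 indicates a seasonal period of 6.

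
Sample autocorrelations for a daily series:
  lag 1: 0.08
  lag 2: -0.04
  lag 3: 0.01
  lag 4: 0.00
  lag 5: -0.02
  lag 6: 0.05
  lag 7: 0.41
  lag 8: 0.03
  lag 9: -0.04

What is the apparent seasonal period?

7

The largest autocorrelation is r_7 = 0.41; the remaining lags stay at or below 0.08.
The dominant spike at lag 7 indicates a seasonal period of 7.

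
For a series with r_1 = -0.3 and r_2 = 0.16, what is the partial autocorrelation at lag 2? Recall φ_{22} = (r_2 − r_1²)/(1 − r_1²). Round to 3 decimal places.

φ_{22} = (r_2 − r_1²) / (1 − r_1²)
r_1² = (-0.3)² = 0.09
Numerator = 0.16 − 0.0900 = 0.0700; denominator = 1 − 0.0900 = 0.9100
φ_{22} = 0.0700 / 0.9100 = 0.077

0.077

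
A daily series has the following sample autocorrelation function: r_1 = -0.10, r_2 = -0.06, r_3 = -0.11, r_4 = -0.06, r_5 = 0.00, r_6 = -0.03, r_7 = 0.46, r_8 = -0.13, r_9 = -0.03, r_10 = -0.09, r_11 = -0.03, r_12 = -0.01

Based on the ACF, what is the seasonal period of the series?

The largest autocorrelation is r_7 = 0.46; the remaining lags stay at or below 0.00.
The dominant spike at lag 7 indicates a seasonal period of 7.

7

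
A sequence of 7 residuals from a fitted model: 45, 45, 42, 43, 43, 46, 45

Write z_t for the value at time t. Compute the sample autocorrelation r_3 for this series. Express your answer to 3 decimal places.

Mean z̄ = (45 + 45 + 42 + 43 + 43 + 46 + 45)/7 = 44.1429
Deviations from mean: 0.8571, 0.8571, -2.1429, -1.1429, -1.1429, 1.8571, 0.8571
Σ(z_t−z̄)(z_{t+3}−z̄) = (-0.9796) + (-0.9796) + (-3.9796) + (-0.9796) = -6.9184
Denominator Σ(z_t−z̄)² = 12.8571
r_3 = -6.9184 / 12.8571 = -0.538

-0.538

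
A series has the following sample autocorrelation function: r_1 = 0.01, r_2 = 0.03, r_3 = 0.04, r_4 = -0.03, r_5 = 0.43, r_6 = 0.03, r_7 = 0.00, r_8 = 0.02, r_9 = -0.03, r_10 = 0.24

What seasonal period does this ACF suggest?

The largest autocorrelation is r_5 = 0.43, with a weaker echo at lag 10 (0.24); the remaining lags stay at or below 0.04.
The dominant spike at lag 5 indicates a seasonal period of 5.

5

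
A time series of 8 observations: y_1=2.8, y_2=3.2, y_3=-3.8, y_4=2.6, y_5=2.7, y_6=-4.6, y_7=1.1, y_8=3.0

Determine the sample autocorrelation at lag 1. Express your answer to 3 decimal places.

Mean ȳ = (2.8 + 3.2 − 3.8 + 2.6 + 2.7 − 4.6 + 1.1 + 3.0)/8 = 0.8750
Σ(y_t−ȳ)(y_{t+1}−ȳ) = (4.4756) + (-10.8694) + (-8.0644) + (3.1481) + (-9.9919) + (-1.2319) + (0.4781) = -22.0556
Denominator Σ(y_t−ȳ)² = 71.8150
r_1 = -22.0556 / 71.8150 = -0.307

-0.307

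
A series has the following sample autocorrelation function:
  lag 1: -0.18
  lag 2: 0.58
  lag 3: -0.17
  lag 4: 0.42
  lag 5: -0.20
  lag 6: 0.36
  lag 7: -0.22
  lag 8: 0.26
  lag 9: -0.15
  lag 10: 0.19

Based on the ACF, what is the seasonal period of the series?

2

The largest autocorrelation is r_2 = 0.58, with weaker echoes at lags 4 (0.42), 6 (0.36), 8 (0.26) and 10 (0.19); the remaining lags stay at or below -0.15.
The dominant spike at lag 2 indicates a seasonal period of 2.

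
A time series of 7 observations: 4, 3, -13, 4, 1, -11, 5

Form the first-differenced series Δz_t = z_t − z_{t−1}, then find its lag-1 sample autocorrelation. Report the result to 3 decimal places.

First differences Δz: -1, -16, 17, -3, -12, 16
Mean of differences = 0.1667
Numerator Σ(Δz_t−Δz̄)(Δz_{t+1}−Δz̄) = -460.6944
Denominator Σ(Δz_t−Δz̄)² = 954.8333
r_1(Δz) = -460.6944 / 954.8333 = -0.482

-0.482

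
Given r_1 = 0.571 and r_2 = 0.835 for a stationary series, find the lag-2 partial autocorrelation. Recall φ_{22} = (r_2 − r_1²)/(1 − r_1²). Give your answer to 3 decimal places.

φ_{22} = (r_2 − r_1²) / (1 − r_1²)
r_1² = (0.571)² = 0.326041
Numerator = 0.835 − 0.3260 = 0.5090; denominator = 1 − 0.3260 = 0.6740
φ_{22} = 0.5090 / 0.6740 = 0.755

0.755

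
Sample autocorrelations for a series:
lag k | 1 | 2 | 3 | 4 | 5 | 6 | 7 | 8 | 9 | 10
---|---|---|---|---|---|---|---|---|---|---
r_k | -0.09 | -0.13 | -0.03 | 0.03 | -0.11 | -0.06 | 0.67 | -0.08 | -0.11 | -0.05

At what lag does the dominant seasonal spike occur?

7

The largest autocorrelation is r_7 = 0.67; the remaining lags stay at or below 0.03.
The dominant spike at lag 7 indicates a seasonal period of 7.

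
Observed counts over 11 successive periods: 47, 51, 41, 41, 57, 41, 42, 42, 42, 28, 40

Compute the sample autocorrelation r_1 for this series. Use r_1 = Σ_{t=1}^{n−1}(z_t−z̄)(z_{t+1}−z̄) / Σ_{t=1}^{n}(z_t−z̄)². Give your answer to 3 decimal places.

Mean z̄ = (47 + 51 + 41 + 41 + 57 + 41 + 42 + 42 + 42 + 28 + 40)/11 = 42.9091
Numerator Σ_{t=1}^{10}(z_t−z̄)(z_{t+1}−z̄) = 27.8099
Denominator Σ(z_t−z̄)² = 524.9091
r_1 = 27.8099 / 524.9091 = 0.053

0.053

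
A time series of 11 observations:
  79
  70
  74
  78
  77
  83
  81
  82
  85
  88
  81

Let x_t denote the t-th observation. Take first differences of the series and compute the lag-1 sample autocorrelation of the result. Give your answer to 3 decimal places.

-0.256

First differences Δx: -9, 4, 4, -1, 6, -2, 1, 3, 3, -7
Mean of differences = 0.2000
Numerator Σ(Δx_t−Δx̄)(Δx_{t+1}−Δx̄) = -56.6400
Denominator Σ(Δx_t−Δx̄)² = 221.6000
r_1(Δx) = -56.6400 / 221.6000 = -0.256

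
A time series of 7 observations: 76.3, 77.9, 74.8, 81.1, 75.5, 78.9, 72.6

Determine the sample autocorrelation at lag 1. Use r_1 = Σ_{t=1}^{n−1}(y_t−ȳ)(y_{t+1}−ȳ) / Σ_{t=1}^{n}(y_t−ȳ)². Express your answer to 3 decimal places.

Mean ȳ = (76.3 + 77.9 + 74.8 + 81.1 + 75.5 + 78.9 + 72.6)/7 = 76.7286
Deviations from mean: -0.4286, 1.1714, -1.9286, 4.3714, -1.2286, 2.1714, -4.1286
Numerator Σ_{t=1}^{6}(y_t−ȳ)(y_{t+1}−ȳ) = -28.1951
Denominator Σ(y_t−ȳ)² = 47.6543
r_1 = -28.1951 / 47.6543 = -0.592

-0.592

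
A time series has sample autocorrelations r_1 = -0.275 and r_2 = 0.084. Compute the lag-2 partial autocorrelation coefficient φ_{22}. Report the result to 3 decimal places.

0.009

φ_{22} = (r_2 − r_1²) / (1 − r_1²)
r_1² = (-0.275)² = 0.075625
Numerator = 0.084 − 0.0756 = 0.0084; denominator = 1 − 0.0756 = 0.9244
φ_{22} = 0.0084 / 0.9244 = 0.009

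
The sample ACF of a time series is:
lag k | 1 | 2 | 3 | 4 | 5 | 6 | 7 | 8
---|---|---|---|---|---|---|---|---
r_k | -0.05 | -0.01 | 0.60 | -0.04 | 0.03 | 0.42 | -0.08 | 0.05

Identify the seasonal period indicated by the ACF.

The largest autocorrelation is r_3 = 0.60, with a weaker echo at lag 6 (0.42); the remaining lags stay at or below 0.05.
The dominant spike at lag 3 indicates a seasonal period of 3.

3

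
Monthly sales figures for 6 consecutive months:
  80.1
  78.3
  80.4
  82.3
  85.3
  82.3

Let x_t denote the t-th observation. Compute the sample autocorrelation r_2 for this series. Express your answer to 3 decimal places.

-0.157

Mean x̄ = (80.1 + 78.3 + 80.4 + 82.3 + 85.3 + 82.3)/6 = 81.4500
Deviations from mean: -1.3500, -3.1500, -1.0500, 0.8500, 3.8500, 0.8500
Σ(x_t−x̄)(x_{t+2}−x̄) = (1.4175) + (-2.6775) + (-4.0425) + (0.7225) = -4.5800
Denominator Σ(x_t−x̄)² = 29.1150
r_2 = -4.5800 / 29.1150 = -0.157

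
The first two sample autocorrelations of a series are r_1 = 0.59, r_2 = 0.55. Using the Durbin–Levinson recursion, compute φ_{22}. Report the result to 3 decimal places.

0.310

φ_{22} = (r_2 − r_1²) / (1 − r_1²)
r_1² = (0.59)² = 0.3481
Numerator = 0.55 − 0.3481 = 0.2019; denominator = 1 − 0.3481 = 0.6519
φ_{22} = 0.2019 / 0.6519 = 0.310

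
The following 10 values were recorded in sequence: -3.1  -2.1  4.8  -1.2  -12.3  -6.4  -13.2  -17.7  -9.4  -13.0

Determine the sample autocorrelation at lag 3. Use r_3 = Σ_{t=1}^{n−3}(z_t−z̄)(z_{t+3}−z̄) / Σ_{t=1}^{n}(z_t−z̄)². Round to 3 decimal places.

0.134

Mean z̄ = (-3.1 − 2.1 + 4.8 − 1.2 − 12.3 − 6.4 − 13.2 − 17.7 − 9.4 − 13.0)/10 = -7.3600
Σ(z_t−z̄)(z_{t+3}−z̄) = (26.2416) + (-25.9844) + (11.6736) + (-35.9744) + (51.0796) + (-1.9584) + (32.9376) = 58.0152
Denominator Σ(z_t−z̄)² = 433.9440
r_3 = 58.0152 / 433.9440 = 0.134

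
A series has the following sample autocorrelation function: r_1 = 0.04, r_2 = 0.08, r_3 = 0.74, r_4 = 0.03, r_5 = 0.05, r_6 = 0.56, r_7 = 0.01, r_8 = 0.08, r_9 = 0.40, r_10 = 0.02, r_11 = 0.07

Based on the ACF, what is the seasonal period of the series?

The largest autocorrelation is r_3 = 0.74, with weaker echoes at lags 6 (0.56) and 9 (0.40); the remaining lags stay at or below 0.08.
The dominant spike at lag 3 indicates a seasonal period of 3.

3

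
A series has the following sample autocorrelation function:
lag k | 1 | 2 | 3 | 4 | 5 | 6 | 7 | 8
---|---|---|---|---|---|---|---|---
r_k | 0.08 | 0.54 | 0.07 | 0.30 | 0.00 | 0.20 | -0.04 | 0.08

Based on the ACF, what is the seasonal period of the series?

2

The largest autocorrelation is r_2 = 0.54, with weaker echoes at lags 4 (0.30) and 6 (0.20); the remaining lags stay at or below 0.08.
The dominant spike at lag 2 indicates a seasonal period of 2.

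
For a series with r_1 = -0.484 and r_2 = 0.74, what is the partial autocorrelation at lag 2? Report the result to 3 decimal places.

φ_{22} = (r_2 − r_1²) / (1 − r_1²)
r_1² = (-0.484)² = 0.234256
Numerator = 0.74 − 0.2343 = 0.5057; denominator = 1 − 0.2343 = 0.7657
φ_{22} = 0.5057 / 0.7657 = 0.660

0.660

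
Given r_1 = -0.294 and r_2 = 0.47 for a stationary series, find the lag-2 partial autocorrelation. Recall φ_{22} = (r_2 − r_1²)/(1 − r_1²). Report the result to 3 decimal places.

φ_{22} = (r_2 − r_1²) / (1 − r_1²)
r_1² = (-0.294)² = 0.086436
Numerator = 0.47 − 0.0864 = 0.3836; denominator = 1 − 0.0864 = 0.9136
φ_{22} = 0.3836 / 0.9136 = 0.420

0.420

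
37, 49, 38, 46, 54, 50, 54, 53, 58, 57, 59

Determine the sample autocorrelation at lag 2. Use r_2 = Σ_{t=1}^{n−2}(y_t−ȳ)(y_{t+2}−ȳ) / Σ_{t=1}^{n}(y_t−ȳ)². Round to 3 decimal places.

0.446

Mean ȳ = (37 + 49 + 38 + 46 + 54 + 50 + 54 + 53 + 58 + 57 + 59)/11 = 50.4545
Numerator Σ_{t=1}^{9}(y_t−ȳ)(y_{t+2}−ȳ) = 251.2231
Denominator Σ(y_t−ȳ)² = 562.7273
r_2 = 251.2231 / 562.7273 = 0.446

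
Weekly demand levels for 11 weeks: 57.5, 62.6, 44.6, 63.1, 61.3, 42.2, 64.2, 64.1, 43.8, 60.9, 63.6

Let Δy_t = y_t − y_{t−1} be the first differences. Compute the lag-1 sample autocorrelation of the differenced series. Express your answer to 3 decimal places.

First differences Δy: 5.1, -18.0, 18.5, -1.8, -19.1, 22.0, -0.1, -20.3, 17.1, 2.7
Mean of differences = 0.6100
Numerator Σ(Δy_t−Δȳ)(Δy_{t+1}−Δȳ) = -1144.3851
Denominator Σ(Δy_t−Δȳ)² = 2252.3890
r_1(Δy) = -1144.3851 / 2252.3890 = -0.508

-0.508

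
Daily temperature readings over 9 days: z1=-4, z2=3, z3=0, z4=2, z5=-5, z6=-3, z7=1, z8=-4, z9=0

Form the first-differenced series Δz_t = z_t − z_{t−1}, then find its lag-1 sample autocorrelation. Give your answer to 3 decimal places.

-0.493

First differences Δz: 7, -3, 2, -7, 2, 4, -5, 4
Mean of differences = 0.5000
Numerator Σ(Δz_t−Δz̄)(Δz_{t+1}−Δz̄) = -83.7500
Denominator Σ(Δz_t−Δz̄)² = 170.0000
r_1(Δz) = -83.7500 / 170.0000 = -0.493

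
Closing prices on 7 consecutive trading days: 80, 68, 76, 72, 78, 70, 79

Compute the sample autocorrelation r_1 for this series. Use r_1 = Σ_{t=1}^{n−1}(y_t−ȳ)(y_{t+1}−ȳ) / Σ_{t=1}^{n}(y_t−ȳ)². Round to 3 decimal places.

Mean ȳ = (80 + 68 + 76 + 72 + 78 + 70 + 79)/7 = 74.7143
Deviations from mean: 5.2857, -6.7143, 1.2857, -2.7143, 3.2857, -4.7143, 4.2857
Σ(y_t−ȳ)(y_{t+1}−ȳ) = (-35.4898) + (-8.6327) + (-3.4898) + (-8.9184) + (-15.4898) + (-20.2041) = -92.2245
Denominator Σ(y_t−ȳ)² = 133.4286
r_1 = -92.2245 / 133.4286 = -0.691

-0.691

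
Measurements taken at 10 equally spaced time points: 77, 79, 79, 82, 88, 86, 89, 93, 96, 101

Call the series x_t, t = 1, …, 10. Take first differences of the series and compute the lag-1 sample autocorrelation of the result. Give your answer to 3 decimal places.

-0.280

First differences Δx: 2, 0, 3, 6, -2, 3, 4, 3, 5
Mean of differences = 2.6667
Numerator Σ(Δx_t−Δx̄)(Δx_{t+1}−Δx̄) = -13.4444
Denominator Σ(Δx_t−Δx̄)² = 48.0000
r_1(Δx) = -13.4444 / 48.0000 = -0.280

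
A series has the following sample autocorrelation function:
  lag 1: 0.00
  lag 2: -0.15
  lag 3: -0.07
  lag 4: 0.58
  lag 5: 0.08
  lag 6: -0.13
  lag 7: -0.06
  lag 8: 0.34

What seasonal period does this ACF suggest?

4

The largest autocorrelation is r_4 = 0.58, with a weaker echo at lag 8 (0.34); the remaining lags stay at or below 0.08.
The dominant spike at lag 4 indicates a seasonal period of 4.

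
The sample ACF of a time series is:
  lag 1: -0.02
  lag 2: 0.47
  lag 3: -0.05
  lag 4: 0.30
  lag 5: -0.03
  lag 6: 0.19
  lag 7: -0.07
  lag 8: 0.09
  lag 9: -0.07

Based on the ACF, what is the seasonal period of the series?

2

The largest autocorrelation is r_2 = 0.47, with weaker echoes at lags 4 (0.30) and 6 (0.19); the remaining lags stay at or below 0.09.
The dominant spike at lag 2 indicates a seasonal period of 2.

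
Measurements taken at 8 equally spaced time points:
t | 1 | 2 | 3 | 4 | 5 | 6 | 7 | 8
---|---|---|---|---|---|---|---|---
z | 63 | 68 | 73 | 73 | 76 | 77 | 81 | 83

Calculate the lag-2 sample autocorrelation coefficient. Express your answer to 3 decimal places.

Mean z̄ = (63 + 68 + 73 + 73 + 76 + 77 + 81 + 83)/8 = 74.2500
Numerator Σ_{t=1}^{6}(z_t−z̄)(z_{t+2}−z̄) = 52.1250
Denominator Σ(z_t−z̄)² = 301.5000
r_2 = 52.1250 / 301.5000 = 0.173

0.173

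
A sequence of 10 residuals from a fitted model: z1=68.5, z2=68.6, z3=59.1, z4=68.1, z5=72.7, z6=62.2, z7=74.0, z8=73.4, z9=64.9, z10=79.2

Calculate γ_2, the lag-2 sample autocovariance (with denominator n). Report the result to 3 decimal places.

-1.193

Mean z̄ = (68.5 + 68.6 + 59.1 + 68.1 + 72.7 + 62.2 + 74.0 + 73.4 + 64.9 + 79.2)/10 = 69.0700
Σ_{t=1}^{8}(z_t−z̄)(z_{t+2}−z̄) = -11.9348
γ_2 = -11.9348 / 10 = -1.193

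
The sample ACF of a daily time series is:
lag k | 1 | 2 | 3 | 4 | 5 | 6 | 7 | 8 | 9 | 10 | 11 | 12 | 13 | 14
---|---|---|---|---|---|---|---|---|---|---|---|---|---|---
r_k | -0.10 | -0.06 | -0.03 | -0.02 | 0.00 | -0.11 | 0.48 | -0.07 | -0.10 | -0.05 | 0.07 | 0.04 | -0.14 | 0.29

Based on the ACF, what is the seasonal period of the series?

The largest autocorrelation is r_7 = 0.48, with a weaker echo at lag 14 (0.29); the remaining lags stay at or below 0.07.
The dominant spike at lag 7 indicates a seasonal period of 7.

7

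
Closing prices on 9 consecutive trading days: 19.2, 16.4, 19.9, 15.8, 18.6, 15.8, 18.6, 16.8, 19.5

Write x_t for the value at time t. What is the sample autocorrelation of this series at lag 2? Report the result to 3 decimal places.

Mean x̄ = (19.2 + 16.4 + 19.9 + 15.8 + 18.6 + 15.8 + 18.6 + 16.8 + 19.5)/9 = 17.8444
Numerator Σ_{t=1}^{7}(x_t−x̄)(x_{t+2}−x̄) = 15.4294
Denominator Σ(x_t−x̄)² = 21.4822
r_2 = 15.4294 / 21.4822 = 0.718

0.718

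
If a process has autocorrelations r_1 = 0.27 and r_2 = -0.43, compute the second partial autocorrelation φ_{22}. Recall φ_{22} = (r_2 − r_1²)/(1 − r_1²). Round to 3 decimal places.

-0.542

φ_{22} = (r_2 − r_1²) / (1 − r_1²)
r_1² = (0.27)² = 0.0729
Numerator = -0.43 − 0.0729 = -0.5029; denominator = 1 − 0.0729 = 0.9271
φ_{22} = -0.5029 / 0.9271 = -0.542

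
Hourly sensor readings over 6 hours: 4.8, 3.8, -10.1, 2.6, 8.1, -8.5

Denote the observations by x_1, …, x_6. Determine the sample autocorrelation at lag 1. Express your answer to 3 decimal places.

Mean x̄ = (4.8 + 3.8 − 10.1 + 2.6 + 8.1 − 8.5)/6 = 0.1167
Deviations from mean: 4.6833, 3.6833, -10.2167, 2.4833, 7.9833, -8.6167
Numerator Σ_{t=1}^{5}(x_t−x̄)(x_{t+1}−x̄) = -94.7169
Denominator Σ(x_t−x̄)² = 284.0283
r_1 = -94.7169 / 284.0283 = -0.333

-0.333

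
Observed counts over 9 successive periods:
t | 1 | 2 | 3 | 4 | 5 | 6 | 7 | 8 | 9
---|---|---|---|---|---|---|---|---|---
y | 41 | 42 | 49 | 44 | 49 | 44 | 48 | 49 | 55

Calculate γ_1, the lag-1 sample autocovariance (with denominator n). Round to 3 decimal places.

1.785

Mean ȳ = (41 + 42 + 49 + 44 + 49 + 44 + 48 + 49 + 55)/9 = 46.7778
Σ_{t=1}^{8}(y_t−ȳ)(y_{t+1}−ȳ) = 16.0617
γ_1 = 16.0617 / 9 = 1.785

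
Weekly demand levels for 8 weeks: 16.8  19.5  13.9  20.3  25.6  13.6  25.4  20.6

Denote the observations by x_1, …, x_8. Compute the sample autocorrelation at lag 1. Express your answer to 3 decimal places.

-0.433

Mean x̄ = (16.8 + 19.5 + 13.9 + 20.3 + 25.6 + 13.6 + 25.4 + 20.6)/8 = 19.4625
Deviations from mean: -2.6625, 0.0375, -5.5625, 0.8375, 6.1375, -5.8625, 5.9375, 1.1375
Numerator Σ_{t=1}^{7}(x_t−x̄)(x_{t+1}−x̄) = -63.8627
Denominator Σ(x_t−x̄)² = 147.3188
r_1 = -63.8627 / 147.3188 = -0.433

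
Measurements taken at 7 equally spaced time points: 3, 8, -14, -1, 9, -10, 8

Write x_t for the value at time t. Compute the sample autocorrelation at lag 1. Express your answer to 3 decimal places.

Mean x̄ = (3 + 8 − 14 − 1 + 9 − 10 + 8)/7 = 0.4286
Deviations from mean: 2.5714, 7.5714, -14.4286, -1.4286, 8.5714, -10.4286, 7.5714
Σ(x_t−x̄)(x_{t+1}−x̄) = (19.4694) + (-109.2449) + (20.6122) + (-12.2449) + (-89.3878) + (-78.9592) = -249.7551
Denominator Σ(x_t−x̄)² = 513.7143
r_1 = -249.7551 / 513.7143 = -0.486

-0.486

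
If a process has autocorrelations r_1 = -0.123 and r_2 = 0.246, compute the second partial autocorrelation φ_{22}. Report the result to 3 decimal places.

0.234

φ_{22} = (r_2 − r_1²) / (1 − r_1²)
r_1² = (-0.123)² = 0.015129
Numerator = 0.246 − 0.0151 = 0.2309; denominator = 1 − 0.0151 = 0.9849
φ_{22} = 0.2309 / 0.9849 = 0.234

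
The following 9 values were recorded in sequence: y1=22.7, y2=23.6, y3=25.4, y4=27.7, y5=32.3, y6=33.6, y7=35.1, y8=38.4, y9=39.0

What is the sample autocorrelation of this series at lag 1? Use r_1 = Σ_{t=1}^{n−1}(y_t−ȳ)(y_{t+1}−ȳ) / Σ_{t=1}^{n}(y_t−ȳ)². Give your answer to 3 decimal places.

0.712

Mean ȳ = (22.7 + 23.6 + 25.4 + 27.7 + 32.3 + 33.6 + 35.1 + 38.4 + 39.0)/9 = 30.8667
Numerator Σ_{t=1}^{8}(y_t−ȳ)(y_{t+1}−ȳ) = 220.4922
Denominator Σ(y_t−ȳ)² = 309.7600
r_1 = 220.4922 / 309.7600 = 0.712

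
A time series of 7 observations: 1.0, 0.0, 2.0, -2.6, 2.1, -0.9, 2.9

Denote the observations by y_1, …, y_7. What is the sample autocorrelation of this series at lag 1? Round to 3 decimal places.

-0.709

Mean ȳ = (1.0 + 0.0 + 2.0 − 2.6 + 2.1 − 0.9 + 2.9)/7 = 0.6429
Numerator Σ_{t=1}^{6}(y_t−ȳ)(y_{t+1}−ȳ) = -15.9590
Denominator Σ(y_t−ȳ)² = 22.4971
r_1 = -15.9590 / 22.4971 = -0.709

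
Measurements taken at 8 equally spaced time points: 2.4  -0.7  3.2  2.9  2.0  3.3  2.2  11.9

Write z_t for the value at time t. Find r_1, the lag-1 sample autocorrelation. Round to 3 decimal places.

Mean z̄ = (2.4 − 0.7 + 3.2 + 2.9 + 2.0 + 3.3 + 2.2 + 11.9)/8 = 3.4000
Deviations from mean: -1.0000, -4.1000, -0.2000, -0.5000, -1.4000, -0.1000, -1.2000, 8.5000
Σ(z_t−z̄)(z_{t+1}−z̄) = (4.1000) + (0.8200) + (0.1000) + (0.7000) + (0.1400) + (0.1200) + (-10.2000) = -4.2200
Denominator Σ(z_t−z̄)² = 93.7600
r_1 = -4.2200 / 93.7600 = -0.045

-0.045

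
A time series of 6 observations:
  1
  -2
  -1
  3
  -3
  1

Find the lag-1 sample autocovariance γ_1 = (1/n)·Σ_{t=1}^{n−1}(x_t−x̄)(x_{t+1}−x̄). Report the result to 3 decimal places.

Mean x̄ = (1 − 2 − 1 + 3 − 3 + 1)/6 = -0.1667
Deviations: 1.1667, -1.8333, -0.8333, 3.1667, -2.8333, 1.1667
Σ_{t=1}^{5}(x_t−x̄)(x_{t+1}−x̄) = -15.5278
γ_1 = -15.5278 / 6 = -2.588

-2.588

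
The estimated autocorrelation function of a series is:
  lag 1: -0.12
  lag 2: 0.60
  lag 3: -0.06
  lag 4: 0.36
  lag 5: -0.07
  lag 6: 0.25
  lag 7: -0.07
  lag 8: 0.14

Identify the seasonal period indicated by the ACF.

2

The largest autocorrelation is r_2 = 0.60, with weaker echoes at lags 4 (0.36) and 6 (0.25); the remaining lags stay at or below 0.14.
The dominant spike at lag 2 indicates a seasonal period of 2.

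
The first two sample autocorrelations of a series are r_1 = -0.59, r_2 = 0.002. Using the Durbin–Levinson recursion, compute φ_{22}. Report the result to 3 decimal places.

-0.531

φ_{22} = (r_2 − r_1²) / (1 − r_1²)
r_1² = (-0.59)² = 0.3481
Numerator = 0.002 − 0.3481 = -0.3461; denominator = 1 − 0.3481 = 0.6519
φ_{22} = -0.3461 / 0.6519 = -0.531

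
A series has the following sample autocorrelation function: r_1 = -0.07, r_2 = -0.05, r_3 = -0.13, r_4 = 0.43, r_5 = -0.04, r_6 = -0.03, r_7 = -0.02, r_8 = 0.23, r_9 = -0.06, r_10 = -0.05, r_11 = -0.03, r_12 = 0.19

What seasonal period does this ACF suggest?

4

The largest autocorrelation is r_4 = 0.43, with weaker echoes at lags 8 (0.23) and 12 (0.19); the remaining lags stay at or below -0.02.
The dominant spike at lag 4 indicates a seasonal period of 4.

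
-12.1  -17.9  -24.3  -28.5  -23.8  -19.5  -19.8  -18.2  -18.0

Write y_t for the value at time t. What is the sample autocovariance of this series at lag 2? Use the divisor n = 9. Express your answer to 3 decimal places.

-4.779

Mean ȳ = (-12.1 − 17.9 − 24.3 − 28.5 − 23.8 − 19.5 − 19.8 − 18.2 − 18.0)/9 = -20.2333
Σ_{t=1}^{7}(y_t−ȳ)(y_{t+2}−ȳ) = -43.0089
γ_2 = -43.0089 / 9 = -4.779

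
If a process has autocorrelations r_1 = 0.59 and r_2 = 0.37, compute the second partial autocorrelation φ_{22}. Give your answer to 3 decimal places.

0.034

φ_{22} = (r_2 − r_1²) / (1 − r_1²)
r_1² = (0.59)² = 0.3481
Numerator = 0.37 − 0.3481 = 0.0219; denominator = 1 − 0.3481 = 0.6519
φ_{22} = 0.0219 / 0.6519 = 0.034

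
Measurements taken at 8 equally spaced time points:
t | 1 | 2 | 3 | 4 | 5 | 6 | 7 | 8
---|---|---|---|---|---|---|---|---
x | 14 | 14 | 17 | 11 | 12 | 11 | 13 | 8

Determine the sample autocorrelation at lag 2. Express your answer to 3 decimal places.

Mean x̄ = (14 + 14 + 17 + 11 + 12 + 11 + 13 + 8)/8 = 12.5000
Deviations from mean: 1.5000, 1.5000, 4.5000, -1.5000, -0.5000, -1.5000, 0.5000, -4.5000
Σ(x_t−x̄)(x_{t+2}−x̄) = (6.7500) + (-2.2500) + (-2.2500) + (2.2500) + (-0.2500) + (6.7500) = 11.0000
Denominator Σ(x_t−x̄)² = 50.0000
r_2 = 11.0000 / 50.0000 = 0.220

0.220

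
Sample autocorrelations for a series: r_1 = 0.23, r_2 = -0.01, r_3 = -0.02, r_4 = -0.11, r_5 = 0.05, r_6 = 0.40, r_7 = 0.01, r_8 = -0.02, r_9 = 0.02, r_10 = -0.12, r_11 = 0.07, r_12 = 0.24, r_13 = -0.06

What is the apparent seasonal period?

6

The largest autocorrelation is r_6 = 0.40, with a weaker echo at lag 12 (0.24); the remaining lags stay at or below 0.23.
The dominant spike at lag 6 indicates a seasonal period of 6.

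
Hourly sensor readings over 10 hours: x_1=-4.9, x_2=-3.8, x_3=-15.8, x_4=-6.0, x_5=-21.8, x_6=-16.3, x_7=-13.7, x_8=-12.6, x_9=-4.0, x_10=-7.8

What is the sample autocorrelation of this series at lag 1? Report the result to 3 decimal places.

Mean x̄ = (-4.9 − 3.8 − 15.8 − 6.0 − 21.8 − 16.3 − 13.7 − 12.6 − 4.0 − 7.8)/10 = -10.6700
Numerator Σ_{t=1}^{9}(x_t−x̄)(x_{t+1}−x̄) = 20.3011
Denominator Σ(x_t−x̄)² = 349.8210
r_1 = 20.3011 / 349.8210 = 0.058

0.058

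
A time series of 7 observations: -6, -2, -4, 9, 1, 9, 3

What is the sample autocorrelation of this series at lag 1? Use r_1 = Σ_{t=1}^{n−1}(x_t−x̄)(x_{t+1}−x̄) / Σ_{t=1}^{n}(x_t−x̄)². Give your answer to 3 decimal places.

Mean x̄ = (-6 − 2 − 4 + 9 + 1 + 9 + 3)/7 = 1.4286
Deviations from mean: -7.4286, -3.4286, -5.4286, 7.5714, -0.4286, 7.5714, 1.5714
Σ(x_t−x̄)(x_{t+1}−x̄) = (25.4694) + (18.6122) + (-41.1020) + (-3.2449) + (-3.2449) + (11.8980) = 8.3878
Denominator Σ(x_t−x̄)² = 213.7143
r_1 = 8.3878 / 213.7143 = 0.039

0.039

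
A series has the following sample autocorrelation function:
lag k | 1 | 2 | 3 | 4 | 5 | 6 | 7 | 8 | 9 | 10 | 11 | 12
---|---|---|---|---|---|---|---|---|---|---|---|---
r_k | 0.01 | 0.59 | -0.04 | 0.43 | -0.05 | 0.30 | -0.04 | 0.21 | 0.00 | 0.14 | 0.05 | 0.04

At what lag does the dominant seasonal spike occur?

2

The largest autocorrelation is r_2 = 0.59, with weaker echoes at lags 4 (0.43), 6 (0.30) and 8 (0.21); the remaining lags stay at or below 0.14.
The dominant spike at lag 2 indicates a seasonal period of 2.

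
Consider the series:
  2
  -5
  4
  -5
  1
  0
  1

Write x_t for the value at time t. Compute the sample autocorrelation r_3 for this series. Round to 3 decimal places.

Mean x̄ = (2 − 5 + 4 − 5 + 1 + 0 + 1)/7 = -0.2857
Numerator Σ_{t=1}^{4}(x_t−x̄)(x_{t+3}−x̄) = -21.6735
Denominator Σ(x_t−x̄)² = 71.4286
r_3 = -21.6735 / 71.4286 = -0.303

-0.303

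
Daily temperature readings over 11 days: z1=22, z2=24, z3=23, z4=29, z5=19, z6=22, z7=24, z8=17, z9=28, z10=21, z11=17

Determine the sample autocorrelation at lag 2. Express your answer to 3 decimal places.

Mean z̄ = (22 + 24 + 23 + 29 + 19 + 22 + 24 + 17 + 28 + 21 + 17)/11 = 22.3636
Numerator Σ_{t=1}^{9}(z_t−z̄)(z_{t+2}−z̄) = -11.1736
Denominator Σ(z_t−z̄)² = 152.5455
r_2 = -11.1736 / 152.5455 = -0.073

-0.073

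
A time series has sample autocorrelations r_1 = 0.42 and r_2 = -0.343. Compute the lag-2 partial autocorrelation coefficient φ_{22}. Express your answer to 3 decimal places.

-0.631

φ_{22} = (r_2 − r_1²) / (1 − r_1²)
r_1² = (0.42)² = 0.1764
Numerator = -0.343 − 0.1764 = -0.5194; denominator = 1 − 0.1764 = 0.8236
φ_{22} = -0.5194 / 0.8236 = -0.631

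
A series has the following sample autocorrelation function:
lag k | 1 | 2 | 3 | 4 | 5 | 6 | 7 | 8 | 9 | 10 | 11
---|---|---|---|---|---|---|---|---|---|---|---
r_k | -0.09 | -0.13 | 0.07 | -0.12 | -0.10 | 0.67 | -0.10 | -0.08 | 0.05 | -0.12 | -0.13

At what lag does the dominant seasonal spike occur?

The largest autocorrelation is r_6 = 0.67; the remaining lags stay at or below 0.07.
The dominant spike at lag 6 indicates a seasonal period of 6.

6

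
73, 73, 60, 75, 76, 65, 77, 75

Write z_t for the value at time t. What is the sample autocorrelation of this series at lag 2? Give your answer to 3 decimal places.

Mean z̄ = (73 + 73 + 60 + 75 + 76 + 65 + 77 + 75)/8 = 71.7500
Deviations from mean: 1.2500, 1.2500, -11.7500, 3.2500, 4.2500, -6.7500, 5.2500, 3.2500
Numerator Σ_{t=1}^{6}(z_t−z̄)(z_{t+2}−z̄) = -82.1250
Denominator Σ(z_t−z̄)² = 253.5000
r_2 = -82.1250 / 253.5000 = -0.324

-0.324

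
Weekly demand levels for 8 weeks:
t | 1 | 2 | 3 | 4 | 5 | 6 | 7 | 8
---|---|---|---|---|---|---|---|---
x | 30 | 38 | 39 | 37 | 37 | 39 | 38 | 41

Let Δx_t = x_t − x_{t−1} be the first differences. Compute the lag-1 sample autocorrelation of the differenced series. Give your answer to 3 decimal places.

-0.022

First differences Δx: 8, 1, -2, 0, 2, -1, 3
Mean of differences = 1.5714
Numerator Σ(Δx_t−Δx̄)(Δx_{t+1}−Δx̄) = -1.4694
Denominator Σ(Δx_t−Δx̄)² = 65.7143
r_1(Δx) = -1.4694 / 65.7143 = -0.022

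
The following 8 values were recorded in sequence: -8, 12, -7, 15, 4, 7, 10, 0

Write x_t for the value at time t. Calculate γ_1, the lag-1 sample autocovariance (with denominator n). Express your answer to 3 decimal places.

-39.143

Mean x̄ = (-8 + 12 − 7 + 15 + 4 + 7 + 10 + 0)/8 = 4.1250
Σ_{t=1}^{7}(x_t−x̄)(x_{t+1}−x̄) = -313.1406
γ_1 = -313.1406 / 8 = -39.143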